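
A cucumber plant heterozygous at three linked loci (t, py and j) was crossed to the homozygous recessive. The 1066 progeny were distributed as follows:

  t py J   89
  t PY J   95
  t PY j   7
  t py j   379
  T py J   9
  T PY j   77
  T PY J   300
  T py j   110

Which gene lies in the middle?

py

The two most frequent reciprocal classes, T PY J and t py j, are the parental types, so the F1 was T PY J / t py j.
The two rarest classes, T py J and t PY j, are the double crossovers. Comparing them with the parentals, only the py allele has switched, so py is the middle locus and the order is t – py – j.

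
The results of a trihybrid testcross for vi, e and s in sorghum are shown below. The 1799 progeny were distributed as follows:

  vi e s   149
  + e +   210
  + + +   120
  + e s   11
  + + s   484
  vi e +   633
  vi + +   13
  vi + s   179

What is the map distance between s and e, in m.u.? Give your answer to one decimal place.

16.3 m.u.

The two most frequent reciprocal classes, vi e + and + + s, are the parental types, so the F1 was vi e + / + + s.
The two rarest classes, vi + + and + e s, are the double crossovers. Comparing them with the parentals, only the e allele has switched, so e is the middle locus and the order is vi – e – s.
Crossovers in the e–s interval produce the single-crossover classes vi e s and + + + (149 + 120 = 269) plus the double crossovers (24).
RF(e–s) = (269 + 24) / 1799 = 293/1799 = 0.1629 → 16.3 m.u.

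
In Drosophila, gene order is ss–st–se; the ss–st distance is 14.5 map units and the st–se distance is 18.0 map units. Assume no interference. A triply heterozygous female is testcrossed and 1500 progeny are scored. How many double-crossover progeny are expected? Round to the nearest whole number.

39

Map distances give recombination frequencies of 0.145 and 0.180 for the two intervals.
With no interference, expected double-crossover frequency = 0.145 × 0.180 = 0.02610.
Expected number = 0.02610 × 1500 = 39.15 ≈ 39.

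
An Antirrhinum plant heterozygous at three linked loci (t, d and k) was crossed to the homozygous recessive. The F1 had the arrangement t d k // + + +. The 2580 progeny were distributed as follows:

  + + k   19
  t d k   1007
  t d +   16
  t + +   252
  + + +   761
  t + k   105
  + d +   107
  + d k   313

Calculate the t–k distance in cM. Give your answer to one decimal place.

23.3 cM

The two rarest classes, t d + and + + k, are the double crossovers. Comparing them with the parentals, only the k allele has switched, so k is the middle locus and the order is t – k – d.
Crossovers in the t–k interval produce the single-crossover classes + d k and t + + (313 + 252 = 565) plus the double crossovers (35).
RF(t–k) = (565 + 35) / 2580 = 600/2580 = 0.2326 → 23.3 cM.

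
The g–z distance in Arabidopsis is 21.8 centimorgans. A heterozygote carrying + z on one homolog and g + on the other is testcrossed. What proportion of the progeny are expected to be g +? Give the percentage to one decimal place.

A map distance of 21.8 centimorgans corresponds to a recombination frequency of 0.218.
The F1 is + z / g +, so g + is a parental gamete class with expected frequency (1 − r)/2 = 0.782/2 = 0.3910.
That is 0.3910 = 39.1% of the progeny.

39.1%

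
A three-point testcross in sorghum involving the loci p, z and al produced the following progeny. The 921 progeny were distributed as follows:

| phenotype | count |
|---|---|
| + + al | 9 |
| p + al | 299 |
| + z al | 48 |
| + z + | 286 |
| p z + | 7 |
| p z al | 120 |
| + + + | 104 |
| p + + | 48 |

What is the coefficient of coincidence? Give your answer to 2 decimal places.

0.55

The two most frequent reciprocal classes, + z + and p + al, are the parental types, so the F1 was + z + / p + al.
The two rarest classes, p z + and + + al, are the double crossovers. Comparing them with the parentals, only the p allele has switched, so p is the middle locus and the order is al – p – z.
al–p: (96 + 16)/921 = 0.1216; p–z: (224 + 16)/921 = 0.2606.
Expected DCO frequency = 0.1216 × 0.2606 ≈ 0.03169; observed = 16/921 ≈ 0.01737.
Coefficient of coincidence = 0.01737/0.03169 ≈ 0.55.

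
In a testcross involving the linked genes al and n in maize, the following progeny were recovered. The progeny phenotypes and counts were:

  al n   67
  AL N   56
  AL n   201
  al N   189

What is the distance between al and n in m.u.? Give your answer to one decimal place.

The two most frequent classes, AL n (201) and al N (189), are the parental types, so the F1 was AL n / al N.
The recombinant classes are AL N and al n: 56 + 67 = 123.
Recombination frequency = 123/513 = 0.2398 ≈ 24.0%, i.e. 24.0 m.u.

24.0 m.u.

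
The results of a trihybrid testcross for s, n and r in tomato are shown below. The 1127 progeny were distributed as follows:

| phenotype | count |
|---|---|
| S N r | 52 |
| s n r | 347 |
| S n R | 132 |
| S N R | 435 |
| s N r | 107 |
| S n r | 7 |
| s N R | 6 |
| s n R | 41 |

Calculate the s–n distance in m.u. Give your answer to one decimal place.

The two most frequent reciprocal classes, s n r and S N R, are the parental types, so the F1 was s n r / S N R.
The two rarest classes, S n r and s N R, are the double crossovers. Comparing them with the parentals, only the s allele has switched, so s is the middle locus and the order is n – s – r.
Crossovers in the n–s interval produce the single-crossover classes s N r and S n R (107 + 132 = 239) plus the double crossovers (13).
RF(n–s) = (239 + 13) / 1127 = 252/1127 = 0.2236 → 22.4 m.u.

22.4 m.u.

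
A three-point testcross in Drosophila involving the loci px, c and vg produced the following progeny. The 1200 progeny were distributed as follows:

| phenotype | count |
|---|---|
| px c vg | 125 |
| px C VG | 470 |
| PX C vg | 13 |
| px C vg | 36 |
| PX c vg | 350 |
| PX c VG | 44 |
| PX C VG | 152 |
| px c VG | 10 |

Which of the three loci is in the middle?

c

The two most frequent reciprocal classes, px C VG and PX c vg, are the parental types, so the F1 was px C VG / PX c vg.
The two rarest classes, px c VG and PX C vg, are the double crossovers. Comparing them with the parentals, only the c allele has switched, so c is the middle locus and the order is px – c – vg.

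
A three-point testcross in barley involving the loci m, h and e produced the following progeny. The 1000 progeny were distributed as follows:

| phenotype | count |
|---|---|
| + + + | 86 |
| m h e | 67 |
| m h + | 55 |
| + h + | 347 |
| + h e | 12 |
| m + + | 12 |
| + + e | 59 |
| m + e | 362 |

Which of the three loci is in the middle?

The two most frequent reciprocal classes, m + e and + h +, are the parental types, so the F1 was m + e / + h +.
The two rarest classes, m + + and + h e, are the double crossovers. Comparing them with the parentals, only the e allele has switched, so e is the middle locus and the order is m – e – h.

e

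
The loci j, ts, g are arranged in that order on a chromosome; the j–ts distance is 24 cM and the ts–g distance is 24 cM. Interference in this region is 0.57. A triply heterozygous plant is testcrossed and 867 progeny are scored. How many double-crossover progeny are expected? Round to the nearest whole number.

21

Map distances give recombination frequencies of 0.240 and 0.240 for the two intervals.
With interference 0.57 (so coincidence = 0.43), expected double-crossover frequency = 0.240 × 0.240 × 0.43 = 0.02477.
Expected number = 0.02477 × 867 = 21.47 ≈ 21.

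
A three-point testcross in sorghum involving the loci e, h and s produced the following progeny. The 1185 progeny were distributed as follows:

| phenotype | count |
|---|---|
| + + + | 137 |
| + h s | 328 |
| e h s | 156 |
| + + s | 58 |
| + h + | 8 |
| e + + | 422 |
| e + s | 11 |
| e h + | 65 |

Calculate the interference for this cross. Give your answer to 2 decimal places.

The two most frequent reciprocal classes, + h s and e + +, are the parental types, so the F1 was + h s / e + +.
The two rarest classes, + h + and e + s, are the double crossovers. Comparing them with the parentals, only the s allele has switched, so s is the middle locus and the order is h – s – e.
h–s: (123 + 19)/1185 = 0.1198; s–e: (293 + 19)/1185 = 0.2633.
Expected DCO frequency = 0.1198 × 0.2633 ≈ 0.03154; observed = 19/1185 ≈ 0.01603.
Coefficient of coincidence = 0.01603/0.03154 ≈ 0.51; interference = 1 − 0.51 = 0.49.

0.49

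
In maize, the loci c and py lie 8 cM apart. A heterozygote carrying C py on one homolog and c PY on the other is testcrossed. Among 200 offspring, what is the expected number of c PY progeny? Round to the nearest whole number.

A map distance of 8 cM corresponds to a recombination frequency of 0.080.
The F1 is C py / c PY, so c PY is a parental gamete class with expected frequency (1 − r)/2 = 0.920/2 = 0.4600.
Expected number = 0.4600 × 200 = 92.00 ≈ 92.

92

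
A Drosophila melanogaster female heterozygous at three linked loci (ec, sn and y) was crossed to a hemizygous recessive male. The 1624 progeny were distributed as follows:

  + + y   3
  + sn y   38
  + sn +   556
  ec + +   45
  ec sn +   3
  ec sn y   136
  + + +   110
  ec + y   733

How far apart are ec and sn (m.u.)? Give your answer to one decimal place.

The two most frequent reciprocal classes, ec + y and + sn +, are the parental types, so the F1 was ec + y / + sn +.
The two rarest classes, + + y and ec sn +, are the double crossovers. Comparing them with the parentals, only the ec allele has switched, so ec is the middle locus and the order is sn – ec – y.
Crossovers in the sn–ec interval produce the single-crossover classes ec sn y and + + + (136 + 110 = 246) plus the double crossovers (6).
RF(sn–ec) = (246 + 6) / 1624 = 252/1624 = 0.1552 → 15.5 m.u.

15.5 m.u.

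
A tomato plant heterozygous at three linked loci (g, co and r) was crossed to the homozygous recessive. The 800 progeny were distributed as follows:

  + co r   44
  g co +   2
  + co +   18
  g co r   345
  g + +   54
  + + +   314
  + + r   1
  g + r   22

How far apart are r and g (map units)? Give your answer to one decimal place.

12.6 map units

The two most frequent reciprocal classes, + + + and g co r, are the parental types, so the F1 was + + + / g co r.
The two rarest classes, + + r and g co +, are the double crossovers. Comparing them with the parentals, only the r allele has switched, so r is the middle locus and the order is co – r – g.
Crossovers in the r–g interval produce the single-crossover classes g + + and + co r (54 + 44 = 98) plus the double crossovers (3).
RF(r–g) = (98 + 3) / 800 = 101/800 = 0.1263 → 12.6 map units.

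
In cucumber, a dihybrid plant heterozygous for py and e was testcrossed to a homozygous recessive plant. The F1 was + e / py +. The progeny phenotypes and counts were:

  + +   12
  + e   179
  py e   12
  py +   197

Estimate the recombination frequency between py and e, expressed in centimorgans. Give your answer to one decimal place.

6.0 centimorgans

The recombinant classes are + + and py e: 12 + 12 = 24.
Recombination frequency = 24/400 = 0.0600 ≈ 6.0%, i.e. 6.0 centimorgans.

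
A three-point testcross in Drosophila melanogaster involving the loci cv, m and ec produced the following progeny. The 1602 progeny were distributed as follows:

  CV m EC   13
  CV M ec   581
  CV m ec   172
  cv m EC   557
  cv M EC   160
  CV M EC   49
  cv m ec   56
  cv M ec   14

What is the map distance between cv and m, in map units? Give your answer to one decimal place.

The two most frequent reciprocal classes, CV M ec and cv m EC, are the parental types, so the F1 was CV M ec / cv m EC.
The two rarest classes, cv M ec and CV m EC, are the double crossovers. Comparing them with the parentals, only the cv allele has switched, so cv is the middle locus and the order is ec – cv – m.
Crossovers in the cv–m interval produce the single-crossover classes CV m ec and cv M EC (172 + 160 = 332) plus the double crossovers (27).
RF(cv–m) = (332 + 27) / 1602 = 359/1602 = 0.2241 → 22.4 map units.

22.4 map units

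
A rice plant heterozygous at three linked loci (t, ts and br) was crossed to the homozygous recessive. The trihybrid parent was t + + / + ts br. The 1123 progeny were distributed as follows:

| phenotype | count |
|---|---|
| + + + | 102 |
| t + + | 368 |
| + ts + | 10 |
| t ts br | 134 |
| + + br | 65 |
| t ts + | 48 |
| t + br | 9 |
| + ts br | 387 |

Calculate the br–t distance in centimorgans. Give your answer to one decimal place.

22.7 centimorgans

The two rarest classes, t + br and + ts +, are the double crossovers. Comparing them with the parentals, only the br allele has switched, so br is the middle locus and the order is t – br – ts.
Crossovers in the t–br interval produce the single-crossover classes + + + and t ts br (102 + 134 = 236) plus the double crossovers (19).
RF(t–br) = (236 + 19) / 1123 = 255/1123 = 0.2271 → 22.7 centimorgans.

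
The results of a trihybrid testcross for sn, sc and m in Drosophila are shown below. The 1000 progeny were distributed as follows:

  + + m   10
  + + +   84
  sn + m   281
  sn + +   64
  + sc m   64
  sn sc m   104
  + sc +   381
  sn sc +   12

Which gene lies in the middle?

sn

The two most frequent reciprocal classes, + sc + and sn + m, are the parental types, so the F1 was + sc + / sn + m.
The two rarest classes, sn sc + and + + m, are the double crossovers. Comparing them with the parentals, only the sn allele has switched, so sn is the middle locus and the order is m – sn – sc.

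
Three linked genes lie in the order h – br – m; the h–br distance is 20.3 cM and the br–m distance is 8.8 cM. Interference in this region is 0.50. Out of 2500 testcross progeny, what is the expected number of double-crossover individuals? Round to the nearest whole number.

22

Map distances give recombination frequencies of 0.203 and 0.088 for the two intervals.
With interference 0.50 (so coincidence = 0.50), expected double-crossover frequency = 0.203 × 0.088 × 0.50 = 0.00893.
Expected number = 0.00893 × 2500 = 22.33 ≈ 22.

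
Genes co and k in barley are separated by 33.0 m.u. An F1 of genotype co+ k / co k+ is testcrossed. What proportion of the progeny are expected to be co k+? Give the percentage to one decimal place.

33.5%

A map distance of 33.0 m.u. corresponds to a recombination frequency of 0.330.
The F1 is co+ k / co k+, so co k+ is a parental gamete class with expected frequency (1 − r)/2 = 0.670/2 = 0.3350.
That is 0.3350 = 33.5% of the progeny.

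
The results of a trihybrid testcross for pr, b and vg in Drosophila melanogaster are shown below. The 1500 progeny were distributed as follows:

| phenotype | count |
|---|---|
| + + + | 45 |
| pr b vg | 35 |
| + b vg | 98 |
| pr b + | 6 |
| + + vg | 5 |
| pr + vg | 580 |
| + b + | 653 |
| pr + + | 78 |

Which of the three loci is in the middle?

The two most frequent reciprocal classes, pr + vg and + b +, are the parental types, so the F1 was pr + vg / + b +.
The two rarest classes, + + vg and pr b +, are the double crossovers. Comparing them with the parentals, only the pr allele has switched, so pr is the middle locus and the order is b – pr – vg.

pr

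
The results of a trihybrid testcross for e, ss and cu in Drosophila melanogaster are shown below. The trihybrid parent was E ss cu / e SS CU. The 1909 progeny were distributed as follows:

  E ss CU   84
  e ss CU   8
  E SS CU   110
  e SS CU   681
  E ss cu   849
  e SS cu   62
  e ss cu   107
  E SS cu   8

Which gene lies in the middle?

The two rarest classes, E SS cu and e ss CU, are the double crossovers. Comparing them with the parentals, only the ss allele has switched, so ss is the middle locus and the order is e – ss – cu.

ss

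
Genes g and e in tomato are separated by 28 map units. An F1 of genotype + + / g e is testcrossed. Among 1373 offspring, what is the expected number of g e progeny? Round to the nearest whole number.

A map distance of 28 map units corresponds to a recombination frequency of 0.280.
The F1 is + + / g e, so g e is a parental gamete class with expected frequency (1 − r)/2 = 0.720/2 = 0.3600.
Expected number = 0.3600 × 1373 = 494.28 ≈ 494.

494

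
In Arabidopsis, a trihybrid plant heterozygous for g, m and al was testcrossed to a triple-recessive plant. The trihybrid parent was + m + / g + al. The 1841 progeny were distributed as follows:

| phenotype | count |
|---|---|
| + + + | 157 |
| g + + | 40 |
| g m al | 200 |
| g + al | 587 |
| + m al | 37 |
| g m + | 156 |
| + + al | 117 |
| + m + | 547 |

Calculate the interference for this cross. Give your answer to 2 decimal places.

The two rarest classes, + m al and g + +, are the double crossovers. Comparing them with the parentals, only the al allele has switched, so al is the middle locus and the order is m – al – g.
m–al: (357 + 77)/1841 = 0.2357; al–g: (273 + 77)/1841 = 0.1901.
Expected DCO frequency = 0.2357 × 0.1901 ≈ 0.04481; observed = 77/1841 ≈ 0.04183.
Coefficient of coincidence = 0.04183/0.04481 ≈ 0.93; interference = 1 − 0.93 = 0.07.

0.07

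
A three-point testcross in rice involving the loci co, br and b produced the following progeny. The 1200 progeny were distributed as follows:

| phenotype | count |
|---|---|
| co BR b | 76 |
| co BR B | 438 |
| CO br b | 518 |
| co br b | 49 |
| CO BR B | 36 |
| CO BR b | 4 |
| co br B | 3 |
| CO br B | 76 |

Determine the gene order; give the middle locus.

The two most frequent reciprocal classes, co BR B and CO br b, are the parental types, so the F1 was co BR B / CO br b.
The two rarest classes, co br B and CO BR b, are the double crossovers. Comparing them with the parentals, only the br allele has switched, so br is the middle locus and the order is b – br – co.

br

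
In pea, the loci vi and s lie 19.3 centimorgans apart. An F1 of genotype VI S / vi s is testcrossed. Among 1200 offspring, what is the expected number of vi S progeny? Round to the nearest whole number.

116

A map distance of 19.3 centimorgans corresponds to a recombination frequency of 0.193.
The F1 is VI S / vi s, so vi S is a recombinant gamete class with expected frequency r/2 = 0.193/2 = 0.0965.
Expected number = 0.0965 × 1200 = 115.80 ≈ 116.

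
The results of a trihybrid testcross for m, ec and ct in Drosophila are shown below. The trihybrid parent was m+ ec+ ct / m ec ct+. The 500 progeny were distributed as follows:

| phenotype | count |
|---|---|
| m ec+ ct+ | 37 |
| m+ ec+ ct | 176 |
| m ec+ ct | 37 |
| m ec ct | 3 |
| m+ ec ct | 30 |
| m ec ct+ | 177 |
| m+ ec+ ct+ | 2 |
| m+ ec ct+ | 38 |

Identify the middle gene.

The two rarest classes, m+ ec+ ct+ and m ec ct, are the double crossovers. Comparing them with the parentals, only the ct allele has switched, so ct is the middle locus and the order is ec – ct – m.

ct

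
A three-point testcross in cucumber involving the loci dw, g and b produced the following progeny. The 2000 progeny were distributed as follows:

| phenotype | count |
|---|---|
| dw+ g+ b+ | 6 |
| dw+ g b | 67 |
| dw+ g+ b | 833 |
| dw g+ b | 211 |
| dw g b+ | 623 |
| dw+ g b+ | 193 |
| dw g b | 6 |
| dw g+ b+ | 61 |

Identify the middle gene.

The two most frequent reciprocal classes, dw+ g+ b and dw g b+, are the parental types, so the F1 was dw+ g+ b / dw g b+.
The two rarest classes, dw+ g+ b+ and dw g b, are the double crossovers. Comparing them with the parentals, only the b allele has switched, so b is the middle locus and the order is dw – b – g.

b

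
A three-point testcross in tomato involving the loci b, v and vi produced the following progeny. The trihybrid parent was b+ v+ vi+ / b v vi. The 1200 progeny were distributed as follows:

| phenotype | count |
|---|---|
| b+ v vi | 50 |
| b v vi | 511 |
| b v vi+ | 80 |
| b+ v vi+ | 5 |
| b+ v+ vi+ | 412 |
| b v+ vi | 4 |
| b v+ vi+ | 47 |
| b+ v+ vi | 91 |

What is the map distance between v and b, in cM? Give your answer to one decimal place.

8.8 cM

The two rarest classes, b+ v vi+ and b v+ vi, are the double crossovers. Comparing them with the parentals, only the v allele has switched, so v is the middle locus and the order is b – v – vi.
Crossovers in the b–v interval produce the single-crossover classes b v+ vi+ and b+ v vi (47 + 50 = 97) plus the double crossovers (9).
RF(b–v) = (97 + 9) / 1200 = 106/1200 = 0.0883 → 8.8 cM.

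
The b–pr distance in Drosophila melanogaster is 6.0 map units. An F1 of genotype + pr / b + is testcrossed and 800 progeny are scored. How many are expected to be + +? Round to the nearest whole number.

24

A map distance of 6.0 map units corresponds to a recombination frequency of 0.060.
The F1 is + pr / b +, so + + is a recombinant gamete class with expected frequency r/2 = 0.060/2 = 0.0300.
Expected number = 0.0300 × 800 = 24.00 ≈ 24.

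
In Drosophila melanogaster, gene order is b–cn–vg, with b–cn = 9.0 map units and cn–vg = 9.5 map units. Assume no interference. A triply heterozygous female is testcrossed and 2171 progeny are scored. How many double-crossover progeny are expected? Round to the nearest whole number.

19

Map distances give recombination frequencies of 0.090 and 0.095 for the two intervals.
With no interference, expected double-crossover frequency = 0.090 × 0.095 = 0.00855.
Expected number = 0.00855 × 2171 = 18.56 ≈ 19.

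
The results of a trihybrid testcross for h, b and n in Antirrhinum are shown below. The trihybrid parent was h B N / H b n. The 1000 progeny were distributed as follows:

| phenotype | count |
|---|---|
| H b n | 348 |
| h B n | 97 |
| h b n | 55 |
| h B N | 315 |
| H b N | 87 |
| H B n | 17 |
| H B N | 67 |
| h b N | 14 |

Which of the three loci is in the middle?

The two rarest classes, h b N and H B n, are the double crossovers. Comparing them with the parentals, only the b allele has switched, so b is the middle locus and the order is h – b – n.

b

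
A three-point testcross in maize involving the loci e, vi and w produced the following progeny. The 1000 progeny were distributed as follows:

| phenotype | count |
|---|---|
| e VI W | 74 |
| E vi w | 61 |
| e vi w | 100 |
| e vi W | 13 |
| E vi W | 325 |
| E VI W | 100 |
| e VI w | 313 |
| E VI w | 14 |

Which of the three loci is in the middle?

The two most frequent reciprocal classes, E vi W and e VI w, are the parental types, so the F1 was E vi W / e VI w.
The two rarest classes, e vi W and E VI w, are the double crossovers. Comparing them with the parentals, only the e allele has switched, so e is the middle locus and the order is vi – e – w.

e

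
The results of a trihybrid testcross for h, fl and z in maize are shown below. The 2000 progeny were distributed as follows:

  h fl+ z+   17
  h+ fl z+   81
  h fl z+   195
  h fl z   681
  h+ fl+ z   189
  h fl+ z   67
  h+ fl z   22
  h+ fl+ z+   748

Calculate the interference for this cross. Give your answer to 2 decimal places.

The two most frequent reciprocal classes, h+ fl+ z+ and h fl z, are the parental types, so the F1 was h+ fl+ z+ / h fl z.
The two rarest classes, h fl+ z+ and h+ fl z, are the double crossovers. Comparing them with the parentals, only the h allele has switched, so h is the middle locus and the order is fl – h – z.
fl–h: (148 + 39)/2000 = 0.0935; h–z: (384 + 39)/2000 = 0.2115.
Expected DCO frequency = 0.0935 × 0.2115 ≈ 0.01978; observed = 39/2000 ≈ 0.01950.
Coefficient of coincidence = 0.01950/0.01978 ≈ 0.99; interference = 1 − 0.99 = 0.01.

0.01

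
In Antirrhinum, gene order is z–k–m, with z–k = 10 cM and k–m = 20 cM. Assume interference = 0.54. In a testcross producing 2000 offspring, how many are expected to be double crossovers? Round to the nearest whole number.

18

Map distances give recombination frequencies of 0.100 and 0.200 for the two intervals.
With interference 0.54 (so coincidence = 0.46), expected double-crossover frequency = 0.100 × 0.200 × 0.46 = 0.00920.
Expected number = 0.00920 × 2000 = 18.40 ≈ 18.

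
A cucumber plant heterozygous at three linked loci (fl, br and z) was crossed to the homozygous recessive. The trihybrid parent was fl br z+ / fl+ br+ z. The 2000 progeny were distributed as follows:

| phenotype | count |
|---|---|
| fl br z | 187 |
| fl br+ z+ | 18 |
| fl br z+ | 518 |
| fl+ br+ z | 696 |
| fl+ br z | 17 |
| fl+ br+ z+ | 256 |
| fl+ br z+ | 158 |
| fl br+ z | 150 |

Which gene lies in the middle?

The two rarest classes, fl br+ z+ and fl+ br z, are the double crossovers. Comparing them with the parentals, only the br allele has switched, so br is the middle locus and the order is fl – br – z.

br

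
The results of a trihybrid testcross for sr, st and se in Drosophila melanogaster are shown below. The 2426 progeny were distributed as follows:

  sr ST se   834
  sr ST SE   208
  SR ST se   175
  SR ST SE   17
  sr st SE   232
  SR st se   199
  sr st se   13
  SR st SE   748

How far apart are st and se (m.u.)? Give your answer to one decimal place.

18.0 m.u.

The two most frequent reciprocal classes, SR st SE and sr ST se, are the parental types, so the F1 was SR st SE / sr ST se.
The two rarest classes, SR ST SE and sr st se, are the double crossovers. Comparing them with the parentals, only the st allele has switched, so st is the middle locus and the order is se – st – sr.
Crossovers in the se–st interval produce the single-crossover classes SR st se and sr ST SE (199 + 208 = 407) plus the double crossovers (30).
RF(se–st) = (407 + 30) / 2426 = 437/2426 = 0.1801 → 18.0 m.u.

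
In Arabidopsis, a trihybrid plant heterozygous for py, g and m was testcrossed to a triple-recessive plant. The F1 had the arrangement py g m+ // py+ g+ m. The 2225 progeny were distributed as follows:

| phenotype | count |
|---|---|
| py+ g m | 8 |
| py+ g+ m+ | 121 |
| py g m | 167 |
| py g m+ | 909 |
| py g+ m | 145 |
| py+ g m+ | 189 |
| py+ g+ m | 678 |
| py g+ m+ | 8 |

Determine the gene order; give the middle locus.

The two rarest classes, py g+ m+ and py+ g m, are the double crossovers. Comparing them with the parentals, only the g allele has switched, so g is the middle locus and the order is py – g – m.

g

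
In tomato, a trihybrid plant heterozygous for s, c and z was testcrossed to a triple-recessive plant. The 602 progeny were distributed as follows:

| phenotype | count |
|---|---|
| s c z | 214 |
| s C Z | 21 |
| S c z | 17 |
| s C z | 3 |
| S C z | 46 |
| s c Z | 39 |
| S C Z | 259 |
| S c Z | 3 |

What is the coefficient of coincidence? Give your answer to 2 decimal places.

0.90

The two most frequent reciprocal classes, S C Z and s c z, are the parental types, so the F1 was S C Z / s c z.
The two rarest classes, S c Z and s C z, are the double crossovers. Comparing them with the parentals, only the c allele has switched, so c is the middle locus and the order is z – c – s.
z–c: (85 + 6)/602 = 0.1512; c–s: (38 + 6)/602 = 0.0731.
Expected DCO frequency = 0.1512 × 0.0731 ≈ 0.01105; observed = 6/602 ≈ 0.00997.
Coefficient of coincidence = 0.00997/0.01105 ≈ 0.90.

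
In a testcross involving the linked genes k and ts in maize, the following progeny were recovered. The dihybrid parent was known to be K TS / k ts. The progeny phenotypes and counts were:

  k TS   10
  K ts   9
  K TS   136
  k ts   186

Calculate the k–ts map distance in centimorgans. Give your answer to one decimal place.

5.6 centimorgans

The recombinant classes are K ts and k TS: 9 + 10 = 19.
Recombination frequency = 19/341 = 0.0557 ≈ 5.6%, i.e. 5.6 centimorgans.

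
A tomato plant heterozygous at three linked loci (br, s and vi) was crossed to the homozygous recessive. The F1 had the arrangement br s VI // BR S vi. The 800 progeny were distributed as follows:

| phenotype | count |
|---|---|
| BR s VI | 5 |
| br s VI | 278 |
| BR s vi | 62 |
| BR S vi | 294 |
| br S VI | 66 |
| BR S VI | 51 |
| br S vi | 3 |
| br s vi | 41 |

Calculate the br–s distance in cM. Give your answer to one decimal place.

17.0 cM

The two rarest classes, BR s VI and br S vi, are the double crossovers. Comparing them with the parentals, only the br allele has switched, so br is the middle locus and the order is s – br – vi.
Crossovers in the s–br interval produce the single-crossover classes br S VI and BR s vi (66 + 62 = 128) plus the double crossovers (8).
RF(s–br) = (128 + 8) / 800 = 136/800 = 0.1700 → 17.0 cM.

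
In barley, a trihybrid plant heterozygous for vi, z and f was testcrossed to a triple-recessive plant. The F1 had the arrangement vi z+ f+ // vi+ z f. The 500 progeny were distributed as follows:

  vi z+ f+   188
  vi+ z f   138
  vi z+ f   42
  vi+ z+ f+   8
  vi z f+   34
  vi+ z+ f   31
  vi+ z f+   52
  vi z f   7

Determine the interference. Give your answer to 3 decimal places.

0.140

The two rarest classes, vi+ z+ f+ and vi z f, are the double crossovers. Comparing them with the parentals, only the vi allele has switched, so vi is the middle locus and the order is f – vi – z.
f–vi: (94 + 15)/500 = 0.2180; vi–z: (65 + 15)/500 = 0.1600.
Expected DCO frequency = 0.2180 × 0.1600 ≈ 0.03488; observed = 15/500 ≈ 0.03000.
Coefficient of coincidence = 0.03000/0.03488 ≈ 0.860; interference = 1 − 0.860 = 0.140.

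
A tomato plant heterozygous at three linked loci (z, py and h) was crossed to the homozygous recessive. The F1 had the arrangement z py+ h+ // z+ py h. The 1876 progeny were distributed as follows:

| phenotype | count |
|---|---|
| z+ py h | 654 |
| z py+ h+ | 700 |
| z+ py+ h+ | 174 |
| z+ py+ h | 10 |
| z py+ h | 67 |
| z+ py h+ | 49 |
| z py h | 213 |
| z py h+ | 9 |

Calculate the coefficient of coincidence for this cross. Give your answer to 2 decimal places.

0.65

The two rarest classes, z py h+ and z+ py+ h, are the double crossovers. Comparing them with the parentals, only the py allele has switched, so py is the middle locus and the order is h – py – z.
h–py: (116 + 19)/1876 = 0.0720; py–z: (387 + 19)/1876 = 0.2164.
Expected DCO frequency = 0.0720 × 0.2164 ≈ 0.01558; observed = 19/1876 ≈ 0.01013.
Coefficient of coincidence = 0.01013/0.01558 ≈ 0.65.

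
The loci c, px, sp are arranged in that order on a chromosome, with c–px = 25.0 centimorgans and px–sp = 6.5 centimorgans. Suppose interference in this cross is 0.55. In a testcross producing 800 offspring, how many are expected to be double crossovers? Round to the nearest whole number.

6

Map distances give recombination frequencies of 0.250 and 0.065 for the two intervals.
With interference 0.55 (so coincidence = 0.45), expected double-crossover frequency = 0.250 × 0.065 × 0.45 = 0.00731.
Expected number = 0.00731 × 800 = 5.85 ≈ 6.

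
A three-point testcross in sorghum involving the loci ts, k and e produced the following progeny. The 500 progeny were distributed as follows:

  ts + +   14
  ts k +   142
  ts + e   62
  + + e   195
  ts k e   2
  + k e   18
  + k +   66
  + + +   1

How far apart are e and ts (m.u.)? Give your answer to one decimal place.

26.2 m.u.

The two most frequent reciprocal classes, ts k + and + + e, are the parental types, so the F1 was ts k + / + + e.
The two rarest classes, ts k e and + + +, are the double crossovers. Comparing them with the parentals, only the e allele has switched, so e is the middle locus and the order is ts – e – k.
Crossovers in the ts–e interval produce the single-crossover classes + k + and ts + e (66 + 62 = 128) plus the double crossovers (3).
RF(ts–e) = (128 + 3) / 500 = 131/500 = 0.2620 → 26.2 m.u.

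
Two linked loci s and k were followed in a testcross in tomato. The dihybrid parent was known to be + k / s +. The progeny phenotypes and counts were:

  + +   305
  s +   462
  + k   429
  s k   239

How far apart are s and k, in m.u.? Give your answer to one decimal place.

The recombinant classes are + + and s k: 305 + 239 = 544.
Recombination frequency = 544/1435 = 0.3791 ≈ 37.9%, i.e. 37.9 m.u.

37.9 m.u.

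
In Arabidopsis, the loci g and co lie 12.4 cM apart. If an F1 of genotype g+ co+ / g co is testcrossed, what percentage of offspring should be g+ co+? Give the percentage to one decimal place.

A map distance of 12.4 cM corresponds to a recombination frequency of 0.124.
The F1 is g+ co+ / g co, so g+ co+ is a parental gamete class with expected frequency (1 − r)/2 = 0.876/2 = 0.4380.
That is 0.4380 = 43.8% of the progeny.

43.8%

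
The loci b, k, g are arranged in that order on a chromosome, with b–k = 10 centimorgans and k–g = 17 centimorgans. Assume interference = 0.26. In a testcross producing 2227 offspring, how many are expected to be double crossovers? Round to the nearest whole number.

Map distances give recombination frequencies of 0.100 and 0.170 for the two intervals.
With interference 0.26 (so coincidence = 0.74), expected double-crossover frequency = 0.100 × 0.170 × 0.74 = 0.01258.
Expected number = 0.01258 × 2227 = 28.02 ≈ 28.

28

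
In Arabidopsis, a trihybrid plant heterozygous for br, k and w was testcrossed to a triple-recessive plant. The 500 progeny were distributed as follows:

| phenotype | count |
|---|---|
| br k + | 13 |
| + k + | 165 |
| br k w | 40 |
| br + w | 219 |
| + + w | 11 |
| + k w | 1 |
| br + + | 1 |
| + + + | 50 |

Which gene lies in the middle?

The two most frequent reciprocal classes, br + w and + k +, are the parental types, so the F1 was br + w / + k +.
The two rarest classes, br + + and + k w, are the double crossovers. Comparing them with the parentals, only the w allele has switched, so w is the middle locus and the order is k – w – br.

w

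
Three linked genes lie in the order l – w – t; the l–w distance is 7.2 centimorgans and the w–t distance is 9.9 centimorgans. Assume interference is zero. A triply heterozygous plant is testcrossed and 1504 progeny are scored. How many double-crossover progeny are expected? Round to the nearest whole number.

11

Map distances give recombination frequencies of 0.072 and 0.099 for the two intervals.
With no interference, expected double-crossover frequency = 0.072 × 0.099 = 0.00713.
Expected number = 0.00713 × 1504 = 10.72 ≈ 11.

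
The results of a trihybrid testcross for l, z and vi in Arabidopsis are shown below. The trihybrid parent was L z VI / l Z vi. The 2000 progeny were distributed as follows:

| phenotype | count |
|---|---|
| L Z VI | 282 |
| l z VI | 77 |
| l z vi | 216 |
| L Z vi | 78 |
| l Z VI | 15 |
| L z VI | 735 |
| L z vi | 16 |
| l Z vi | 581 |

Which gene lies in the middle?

vi

The two rarest classes, L z vi and l Z VI, are the double crossovers. Comparing them with the parentals, only the vi allele has switched, so vi is the middle locus and the order is l – vi – z.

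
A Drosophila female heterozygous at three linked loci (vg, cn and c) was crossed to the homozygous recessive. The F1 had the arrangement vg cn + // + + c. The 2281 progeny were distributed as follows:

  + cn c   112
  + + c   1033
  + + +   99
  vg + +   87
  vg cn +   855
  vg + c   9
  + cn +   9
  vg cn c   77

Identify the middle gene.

vg

The two rarest classes, + cn + and vg + c, are the double crossovers. Comparing them with the parentals, only the vg allele has switched, so vg is the middle locus and the order is c – vg – cn.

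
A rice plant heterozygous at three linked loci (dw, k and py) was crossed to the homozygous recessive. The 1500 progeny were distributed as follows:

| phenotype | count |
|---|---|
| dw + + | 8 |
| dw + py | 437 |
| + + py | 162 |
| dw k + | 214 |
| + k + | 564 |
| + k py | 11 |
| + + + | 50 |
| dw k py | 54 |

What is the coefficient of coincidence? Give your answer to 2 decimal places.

0.59

The two most frequent reciprocal classes, dw + py and + k +, are the parental types, so the F1 was dw + py / + k +.
The two rarest classes, dw + + and + k py, are the double crossovers. Comparing them with the parentals, only the py allele has switched, so py is the middle locus and the order is k – py – dw.
k–py: (104 + 19)/1500 = 0.0820; py–dw: (376 + 19)/1500 = 0.2633.
Expected DCO frequency = 0.0820 × 0.2633 ≈ 0.02159; observed = 19/1500 ≈ 0.01267.
Coefficient of coincidence = 0.01267/0.02159 ≈ 0.59.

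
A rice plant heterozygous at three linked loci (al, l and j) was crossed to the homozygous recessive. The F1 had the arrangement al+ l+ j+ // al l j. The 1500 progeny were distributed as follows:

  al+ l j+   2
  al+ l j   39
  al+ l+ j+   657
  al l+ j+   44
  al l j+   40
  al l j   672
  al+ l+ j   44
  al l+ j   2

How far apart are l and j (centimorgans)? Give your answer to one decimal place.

The two rarest classes, al+ l j+ and al l+ j, are the double crossovers. Comparing them with the parentals, only the l allele has switched, so l is the middle locus and the order is al – l – j.
Crossovers in the l–j interval produce the single-crossover classes al+ l+ j and al l j+ (44 + 40 = 84) plus the double crossovers (4).
RF(l–j) = (84 + 4) / 1500 = 88/1500 = 0.0587 → 5.9 centimorgans.

5.9 centimorgans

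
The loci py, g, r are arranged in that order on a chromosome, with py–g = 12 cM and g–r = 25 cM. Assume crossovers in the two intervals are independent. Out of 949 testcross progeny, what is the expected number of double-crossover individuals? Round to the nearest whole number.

Map distances give recombination frequencies of 0.120 and 0.250 for the two intervals.
With no interference, expected double-crossover frequency = 0.120 × 0.250 = 0.03000.
Expected number = 0.03000 × 949 = 28.47 ≈ 28.

28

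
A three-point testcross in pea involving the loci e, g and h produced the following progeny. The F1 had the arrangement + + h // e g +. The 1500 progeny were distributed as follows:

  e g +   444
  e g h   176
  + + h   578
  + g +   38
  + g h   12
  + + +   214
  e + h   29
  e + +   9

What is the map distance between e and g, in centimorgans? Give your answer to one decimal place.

The two rarest classes, + g h and e + +, are the double crossovers. Comparing them with the parentals, only the g allele has switched, so g is the middle locus and the order is e – g – h.
Crossovers in the e–g interval produce the single-crossover classes e + h and + g + (29 + 38 = 67) plus the double crossovers (21).
RF(e–g) = (67 + 21) / 1500 = 88/1500 = 0.0587 → 5.9 centimorgans.

5.9 centimorgans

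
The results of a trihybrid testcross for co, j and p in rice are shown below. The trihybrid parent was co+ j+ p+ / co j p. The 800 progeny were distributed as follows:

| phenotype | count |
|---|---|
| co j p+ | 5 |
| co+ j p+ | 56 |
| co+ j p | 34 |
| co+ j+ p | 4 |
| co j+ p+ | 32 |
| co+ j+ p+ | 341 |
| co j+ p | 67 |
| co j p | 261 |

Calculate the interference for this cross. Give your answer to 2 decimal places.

The two rarest classes, co+ j+ p and co j p+, are the double crossovers. Comparing them with the parentals, only the p allele has switched, so p is the middle locus and the order is j – p – co.
j–p: (123 + 9)/800 = 0.1650; p–co: (66 + 9)/800 = 0.0938.
Expected DCO frequency = 0.1650 × 0.0938 ≈ 0.01548; observed = 9/800 ≈ 0.01125.
Coefficient of coincidence = 0.01125/0.01548 ≈ 0.73; interference = 1 − 0.73 = 0.27.

0.27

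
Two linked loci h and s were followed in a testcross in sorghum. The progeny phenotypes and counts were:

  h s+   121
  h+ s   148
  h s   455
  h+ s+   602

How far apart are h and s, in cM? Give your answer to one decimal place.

The two most frequent classes, h+ s+ (602) and h s (455), are the parental types, so the F1 was h+ s+ / h s.
The recombinant classes are h+ s and h s+: 148 + 121 = 269.
Recombination frequency = 269/1326 = 0.2029 ≈ 20.3%, i.e. 20.3 cM.

20.3 cM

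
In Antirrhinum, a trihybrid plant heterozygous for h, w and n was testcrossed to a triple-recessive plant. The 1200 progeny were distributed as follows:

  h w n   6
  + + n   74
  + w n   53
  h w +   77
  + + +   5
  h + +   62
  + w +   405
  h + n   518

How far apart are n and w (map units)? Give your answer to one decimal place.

The two most frequent reciprocal classes, h + n and + w +, are the parental types, so the F1 was h + n / + w +.
The two rarest classes, h w n and + + +, are the double crossovers. Comparing them with the parentals, only the w allele has switched, so w is the middle locus and the order is h – w – n.
Crossovers in the w–n interval produce the single-crossover classes h + + and + w n (62 + 53 = 115) plus the double crossovers (11).
RF(w–n) = (115 + 11) / 1200 = 126/1200 = 0.1050 → 10.5 map units.

10.5 map units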